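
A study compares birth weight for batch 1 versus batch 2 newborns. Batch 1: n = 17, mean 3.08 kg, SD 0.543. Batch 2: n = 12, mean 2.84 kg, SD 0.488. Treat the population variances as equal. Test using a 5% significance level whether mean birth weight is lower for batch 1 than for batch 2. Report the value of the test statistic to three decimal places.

Let group 1 = batch 1, group 2 = batch 2. H0: μ_1 = μ_2; H1: μ_1 < μ_2 (two-sample pooled-variance t-test, left-tailed).
s_p² = [(17−1)·0.543² + (12−1)·0.488²]/(17+12−2) = 0.271747
t = (3.08 − 2.84)/√[0.271747·(1/17 + 1/12)] = 1.221
df = n₁ + n₂ − 2 = 27
p-value = P(T ≤ 1.221) ≈ 0.884
Since p ≈ 0.884 > α = 0.05, fail to reject H0; the evidence is not statistically significant.

1.221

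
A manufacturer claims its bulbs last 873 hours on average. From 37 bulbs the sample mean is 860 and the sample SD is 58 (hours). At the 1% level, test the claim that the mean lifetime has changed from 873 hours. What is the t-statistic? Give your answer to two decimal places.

H0: μ = 873; H1: μ ≠ 873 (one-sample t-test, two-sided).
t = (x̄ − μ₀)/(s/√n) = (860 − 873)/(58/√37) = -1.36
df = n − 1 = 36
Two-sided p-value ≈ 0.181
Since p ≈ 0.181 > α = 0.01, fail to reject H0; the data do not provide sufficient evidence against H0.

-1.36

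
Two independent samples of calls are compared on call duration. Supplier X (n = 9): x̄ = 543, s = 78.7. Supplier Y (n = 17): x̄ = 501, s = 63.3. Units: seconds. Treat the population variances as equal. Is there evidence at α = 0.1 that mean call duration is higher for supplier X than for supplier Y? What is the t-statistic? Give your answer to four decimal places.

1.4805

Let group 1 = supplier X, group 2 = supplier Y. H0: μ_1 = μ_2; H1: μ_1 > μ_2 (two-sample pooled-variance t-test, right-tailed).
s_p² = [(9−1)·78.7² + (17−1)·63.3²]/(9+17−2) = 4735.82
t = (543 − 501)/√[4735.82·(1/9 + 1/17)] = 1.4805
df = n₁ + n₂ − 2 = 24
p-value = P(T ≥ 1.4805) ≈ 0.076
Since p ≈ 0.076 < α = 0.1, reject H0; the data support H1.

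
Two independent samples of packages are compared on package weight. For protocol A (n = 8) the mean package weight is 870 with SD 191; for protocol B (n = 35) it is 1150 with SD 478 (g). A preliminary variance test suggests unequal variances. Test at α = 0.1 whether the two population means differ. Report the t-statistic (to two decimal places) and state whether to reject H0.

Let group 1 = protocol A, group 2 = protocol B. H0: μ_1 = μ_2; H1: μ_1 ≠ μ_2 (Welch's two-sample t-test, two-sided).
t = (x̄_1 − x̄_2)/√(s_1²/n_1 + s_2²/n_2) = (870 − 1150)/√(191²/8 + 478²/35) = -2.66
Welch–Satterthwaite df ≈ 29.11
Two-sided p-value ≈ 0.0126
Since p ≈ 0.0126 < α = 0.1, reject H0; the data support H1.

t = -2.66; reject H0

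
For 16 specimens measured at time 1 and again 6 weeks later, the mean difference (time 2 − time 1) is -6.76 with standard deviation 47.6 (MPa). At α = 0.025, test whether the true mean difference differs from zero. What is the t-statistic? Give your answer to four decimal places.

-0.5681

H0: μ_d = 0; H1: μ_d ≠ 0 (paired t-test on the differences, two-sided).
t = d̄/(s_d/√n) = -6.76/(47.6/√16) = -0.5681
df = n − 1 = 15
Two-sided p-value ≈ 0.578
Since p ≈ 0.578 > α = 0.025, fail to reject H0; the data do not provide sufficient evidence against H0.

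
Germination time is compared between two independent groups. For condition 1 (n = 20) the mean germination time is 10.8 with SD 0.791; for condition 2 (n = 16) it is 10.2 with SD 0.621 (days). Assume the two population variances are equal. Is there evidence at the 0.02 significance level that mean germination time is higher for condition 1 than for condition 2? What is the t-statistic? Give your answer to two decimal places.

Let group 1 = condition 1, group 2 = condition 2. H0: μ_1 = μ_2; H1: μ_1 > μ_2 (two-sample pooled-variance t-test, right-tailed).
s_p² = [(20−1)·0.791² + (16−1)·0.621²]/(20+16−2) = 0.519781
t = (10.8 − 10.2)/√[0.519781·(1/20 + 1/16)] = 2.48
df = n₁ + n₂ − 2 = 34
p-value = P(T ≥ 2.48) ≈ 0.009
Since p ≈ 0.009 < α = 0.02, reject H0; the evidence is statistically significant.

2.48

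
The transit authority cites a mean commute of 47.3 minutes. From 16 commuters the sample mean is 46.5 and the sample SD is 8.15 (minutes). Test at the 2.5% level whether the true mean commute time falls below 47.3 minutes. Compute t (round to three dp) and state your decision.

t = -0.393; fail to reject H0

H0: μ = 47.3; H1: μ < 47.3 (one-sample t-test, left-tailed).
t = (x̄ − μ₀)/(s/√n) = (46.5 − 47.3)/(8.15/√16) = -0.393
df = n − 1 = 15
p-value = P(T ≤ -0.393) ≈ 0.3501
Since p ≈ 0.3501 > α = 0.025, fail to reject H0; the data do not provide sufficient evidence against H0.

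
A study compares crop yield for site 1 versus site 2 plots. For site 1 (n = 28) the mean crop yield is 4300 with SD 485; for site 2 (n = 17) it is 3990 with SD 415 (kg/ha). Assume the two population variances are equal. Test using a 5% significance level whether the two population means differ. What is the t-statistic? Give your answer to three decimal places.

Let group 1 = site 1, group 2 = site 2. H0: μ_1 = μ_2; H1: μ_1 ≠ μ_2 (two-sample pooled-variance t-test, two-sided).
s_p² = [(28−1)·485² + (17−1)·415²]/(28+17−2) = 211783
t = (4300 − 3990)/√[211783·(1/28 + 1/17)] = 2.191
df = n₁ + n₂ − 2 = 43
Two-sided p-value ≈ 0.034
Since p ≈ 0.034 < α = 0.05, reject H0; the data support H1.

2.191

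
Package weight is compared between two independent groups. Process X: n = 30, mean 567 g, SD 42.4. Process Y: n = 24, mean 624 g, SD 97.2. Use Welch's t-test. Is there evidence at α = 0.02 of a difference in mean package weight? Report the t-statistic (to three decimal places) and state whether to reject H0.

Let group 1 = process X, group 2 = process Y. H0: μ_1 = μ_2; H1: μ_1 ≠ μ_2 (Welch's two-sample t-test, two-sided).
t = (x̄_1 − x̄_2)/√(s_1²/n_1 + s_2²/n_2) = (567 − 624)/√(42.4²/30 + 97.2²/24) = -2.676
Welch–Satterthwaite df ≈ 29.98
Two-sided p-value ≈ 0.012
Since p ≈ 0.012 < α = 0.02, reject H0; the evidence is statistically significant.

t = -2.676; reject H0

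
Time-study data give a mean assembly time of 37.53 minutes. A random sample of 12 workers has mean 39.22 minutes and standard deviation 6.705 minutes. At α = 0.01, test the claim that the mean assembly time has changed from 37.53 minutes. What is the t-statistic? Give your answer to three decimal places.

H0: μ = 37.53; H1: μ ≠ 37.53 (one-sample t-test, two-sided).
t = (x̄ − μ₀)/(s/√n) = (39.22 − 37.53)/(6.705/√12) = 0.873
df = n − 1 = 11
Two-sided p-value ≈ 0.4013
Since p ≈ 0.4013 > α = 0.01, fail to reject H0; the data do not provide sufficient evidence against H0.

0.873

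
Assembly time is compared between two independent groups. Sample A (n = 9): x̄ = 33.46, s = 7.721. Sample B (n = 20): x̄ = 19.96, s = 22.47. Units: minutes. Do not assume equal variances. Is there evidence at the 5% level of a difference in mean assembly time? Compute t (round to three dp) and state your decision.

Let group 1 = sample A, group 2 = sample B. H0: μ_1 = μ_2; H1: μ_1 ≠ μ_2 (Welch's two-sample t-test, two-sided).
t = (x̄_1 − x̄_2)/√(s_1²/n_1 + s_2²/n_2) = (33.46 − 19.96)/√(7.721²/9 + 22.47²/20) = 2.391
Welch–Satterthwaite df ≈ 26.02
Two-sided p-value ≈ 0.024
Since p ≈ 0.024 < α = 0.05, reject H0; the evidence is statistically significant.

t = 2.391; reject H0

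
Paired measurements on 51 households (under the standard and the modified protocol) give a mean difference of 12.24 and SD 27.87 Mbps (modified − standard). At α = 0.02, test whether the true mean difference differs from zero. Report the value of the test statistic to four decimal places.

3.1364

H0: μ_d = 0; H1: μ_d ≠ 0 (paired t-test on the differences, two-sided).
t = d̄/(s_d/√n) = 12.24/(27.87/√51) = 3.1364
df = n − 1 = 50
Two-sided p-value ≈ 0.0029
Since p ≈ 0.0029 < α = 0.02, reject H0; the evidence is statistically significant.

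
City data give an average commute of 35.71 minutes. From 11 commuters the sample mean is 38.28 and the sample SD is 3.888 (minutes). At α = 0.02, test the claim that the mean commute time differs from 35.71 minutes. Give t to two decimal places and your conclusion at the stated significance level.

H0: μ = 35.71; H1: μ ≠ 35.71 (one-sample t-test, two-sided).
t = (x̄ − μ₀)/(s/√n) = (38.28 − 35.71)/(3.888/√11) = 2.19
df = n − 1 = 10
Two-sided p-value ≈ 0.053
Since p ≈ 0.053 > α = 0.02, fail to reject H0; the data do not provide sufficient evidence against H0.

t = 2.19; fail to reject H0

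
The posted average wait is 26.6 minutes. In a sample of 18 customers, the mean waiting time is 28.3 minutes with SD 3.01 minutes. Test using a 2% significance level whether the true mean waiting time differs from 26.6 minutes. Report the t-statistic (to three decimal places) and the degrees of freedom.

H0: μ = 26.6; H1: μ ≠ 26.6 (one-sample t-test, two-sided).
t = (x̄ − μ₀)/(s/√n) = (28.3 − 26.6)/(3.01/√18) = 2.396
df = n − 1 = 17
Two-sided p-value ≈ 0.0283
Since p ≈ 0.0283 > α = 0.02, fail to reject H0; the data do not provide sufficient evidence against H0.

t = 2.396, df = 17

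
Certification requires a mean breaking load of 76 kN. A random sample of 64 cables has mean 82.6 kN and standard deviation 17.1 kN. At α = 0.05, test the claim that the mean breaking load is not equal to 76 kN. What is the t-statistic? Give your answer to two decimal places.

H0: μ = 76; H1: μ ≠ 76 (one-sample t-test, two-sided).
t = (x̄ − μ₀)/(s/√n) = (82.6 − 76)/(17.1/√64) = 3.09
df = n − 1 = 63
Two-sided p-value ≈ 0.0030
Since p ≈ 0.0030 < α = 0.05, reject H0; the evidence is statistically significant.

3.09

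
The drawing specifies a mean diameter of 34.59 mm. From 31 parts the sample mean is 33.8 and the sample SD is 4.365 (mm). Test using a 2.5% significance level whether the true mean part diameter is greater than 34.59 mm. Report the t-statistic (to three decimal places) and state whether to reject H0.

H0: μ = 34.59; H1: μ > 34.59 (one-sample t-test, right-tailed).
t = (x̄ − μ₀)/(s/√n) = (33.8 − 34.59)/(4.365/√31) = -1.008
df = n − 1 = 30
p-value = P(T ≥ -1.008) ≈ 0.839
Since p ≈ 0.839 > α = 0.025, fail to reject H0; the evidence is not statistically significant.

t = -1.008; fail to reject H0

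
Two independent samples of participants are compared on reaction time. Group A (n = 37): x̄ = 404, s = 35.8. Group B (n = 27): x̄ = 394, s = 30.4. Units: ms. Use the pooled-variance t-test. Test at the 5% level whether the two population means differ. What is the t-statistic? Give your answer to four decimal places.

Let group 1 = group A, group 2 = group B. H0: μ_1 = μ_2; H1: μ_1 ≠ μ_2 (two-sample pooled-variance t-test, two-sided).
s_p² = [(37−1)·35.8² + (27−1)·30.4²]/(37+27−2) = 1131.73
t = (404 − 394)/√[1131.73·(1/37 + 1/27)] = 1.1744
df = n₁ + n₂ − 2 = 62
Two-sided p-value ≈ 0.245
Since p ≈ 0.245 > α = 0.05, fail to reject H0; the data do not provide sufficient evidence against H0.

1.1744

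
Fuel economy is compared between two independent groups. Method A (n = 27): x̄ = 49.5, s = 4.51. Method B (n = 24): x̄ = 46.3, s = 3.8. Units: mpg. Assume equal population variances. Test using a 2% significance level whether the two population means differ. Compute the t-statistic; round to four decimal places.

Let group 1 = method A, group 2 = method B. H0: μ_1 = μ_2; H1: μ_1 ≠ μ_2 (two-sample pooled-variance t-test, two-sided).
s_p² = [(27−1)·4.51² + (24−1)·3.8²]/(27+24−2) = 17.5707
t = (49.5 − 46.3)/√[17.5707·(1/27 + 1/24)] = 2.7212
df = n₁ + n₂ − 2 = 49
Two-sided p-value ≈ 0.0090
Since p ≈ 0.0090 < α = 0.02, reject H0; the data support H1.

2.7212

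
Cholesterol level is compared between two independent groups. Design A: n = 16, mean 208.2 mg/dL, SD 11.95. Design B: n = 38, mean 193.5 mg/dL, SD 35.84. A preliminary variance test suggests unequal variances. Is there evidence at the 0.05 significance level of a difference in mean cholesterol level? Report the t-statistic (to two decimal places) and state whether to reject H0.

Let group 1 = design A, group 2 = design B. H0: μ_1 = μ_2; H1: μ_1 ≠ μ_2 (Welch's two-sample t-test, two-sided).
t = (x̄_1 − x̄_2)/√(s_1²/n_1 + s_2²/n_2) = (208.2 − 193.5)/√(11.95²/16 + 35.84²/38) = 2.25
Welch–Satterthwaite df ≈ 50.44
Two-sided p-value ≈ 0.0289
Since p ≈ 0.0289 < α = 0.05, reject H0; the evidence is statistically significant.

t = 2.25; reject H0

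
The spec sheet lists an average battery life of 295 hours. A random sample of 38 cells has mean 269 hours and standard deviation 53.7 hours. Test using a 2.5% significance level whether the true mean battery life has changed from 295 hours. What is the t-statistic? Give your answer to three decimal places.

-2.985

H0: μ = 295; H1: μ ≠ 295 (one-sample t-test, two-sided).
t = (x̄ − μ₀)/(s/√n) = (269 − 295)/(53.7/√38) = -2.985
df = n − 1 = 37
Two-sided p-value ≈ 0.0050
Since p ≈ 0.0050 < α = 0.025, reject H0; the data support H1.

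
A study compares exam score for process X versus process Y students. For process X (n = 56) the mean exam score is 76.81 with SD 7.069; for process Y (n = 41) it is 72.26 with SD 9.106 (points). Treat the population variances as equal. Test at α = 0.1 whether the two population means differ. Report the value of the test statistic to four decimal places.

Let group 1 = process X, group 2 = process Y. H0: μ_1 = μ_2; H1: μ_1 ≠ μ_2 (two-sample pooled-variance t-test, two-sided).
s_p² = [(56−1)·7.069² + (41−1)·9.106²]/(56+41−2) = 63.8438
t = (76.81 − 72.26)/√[63.8438·(1/56 + 1/41)] = 2.7705
df = n₁ + n₂ − 2 = 95
Two-sided p-value ≈ 0.0067
Since p ≈ 0.0067 < α = 0.1, reject H0; the evidence is statistically significant.

2.7705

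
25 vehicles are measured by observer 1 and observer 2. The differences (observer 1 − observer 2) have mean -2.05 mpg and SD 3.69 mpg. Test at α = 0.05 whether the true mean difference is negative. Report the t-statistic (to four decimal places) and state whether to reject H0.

t = -2.7778; reject H0

H0: μ_d = 0; H1: μ_d < 0 (paired t-test on the differences, left-tailed).
t = d̄/(s_d/√n) = -2.05/(3.69/√25) = -2.7778
df = n − 1 = 24
p-value = P(T ≤ -2.7778) ≈ 0.005
Since p ≈ 0.005 < α = 0.05, reject H0; the data support H1.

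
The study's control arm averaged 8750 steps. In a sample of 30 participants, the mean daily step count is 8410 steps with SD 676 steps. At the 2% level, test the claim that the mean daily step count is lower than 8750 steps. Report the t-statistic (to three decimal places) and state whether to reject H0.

t = -2.755; reject H0

H0: μ = 8750; H1: μ < 8750 (one-sample t-test, left-tailed).
t = (x̄ − μ₀)/(s/√n) = (8410 − 8750)/(676/√30) = -2.755
df = n − 1 = 29
p-value = P(T ≤ -2.755) ≈ 0.005
Since p ≈ 0.005 < α = 0.02, reject H0; the evidence is statistically significant.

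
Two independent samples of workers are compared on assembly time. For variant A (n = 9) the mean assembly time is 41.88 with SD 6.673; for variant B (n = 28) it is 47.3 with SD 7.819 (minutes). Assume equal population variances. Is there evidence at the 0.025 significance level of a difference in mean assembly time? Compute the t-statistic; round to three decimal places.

-1.868

Let group 1 = variant A, group 2 = variant B. H0: μ_1 = μ_2; H1: μ_1 ≠ μ_2 (two-sample pooled-variance t-test, two-sided).
s_p² = [(9−1)·6.673² + (28−1)·7.819²]/(9+28−2) = 57.3407
t = (41.88 − 47.3)/√[57.3407·(1/9 + 1/28)] = -1.868
df = n₁ + n₂ − 2 = 35
Two-sided p-value ≈ 0.070
Since p ≈ 0.070 > α = 0.025, fail to reject H0; the evidence is not statistically significant.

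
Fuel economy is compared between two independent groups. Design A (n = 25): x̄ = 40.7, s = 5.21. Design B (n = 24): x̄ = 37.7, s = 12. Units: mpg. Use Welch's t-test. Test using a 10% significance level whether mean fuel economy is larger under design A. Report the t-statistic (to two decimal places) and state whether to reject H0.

t = 1.13; fail to reject H0

Let group 1 = design A, group 2 = design B. H0: μ_1 = μ_2; H1: μ_1 > μ_2 (Welch's two-sample t-test, right-tailed).
t = (x̄_1 − x̄_2)/√(s_1²/n_1 + s_2²/n_2) = (40.7 − 37.7)/√(5.21²/25 + 12²/24) = 1.13
Welch–Satterthwaite df ≈ 31.10
p-value = P(T ≥ 1.13) ≈ 0.134
Since p ≈ 0.134 > α = 0.1, fail to reject H0; the evidence is not statistically significant.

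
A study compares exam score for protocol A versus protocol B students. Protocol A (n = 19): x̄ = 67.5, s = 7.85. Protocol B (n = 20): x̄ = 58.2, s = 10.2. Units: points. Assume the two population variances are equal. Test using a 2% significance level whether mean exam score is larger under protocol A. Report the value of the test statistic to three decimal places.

Let group 1 = protocol A, group 2 = protocol B. H0: μ_1 = μ_2; H1: μ_1 > μ_2 (two-sample pooled-variance t-test, right-tailed).
s_p² = [(19−1)·7.85² + (20−1)·10.2²]/(19+20−2) = 83.4045
t = (67.5 − 58.2)/√[83.4045·(1/19 + 1/20)] = 3.179
df = n₁ + n₂ − 2 = 37
p-value = P(T ≥ 3.179) ≈ 0.001
Since p ≈ 0.001 < α = 0.02, reject H0; the evidence is statistically significant.

3.179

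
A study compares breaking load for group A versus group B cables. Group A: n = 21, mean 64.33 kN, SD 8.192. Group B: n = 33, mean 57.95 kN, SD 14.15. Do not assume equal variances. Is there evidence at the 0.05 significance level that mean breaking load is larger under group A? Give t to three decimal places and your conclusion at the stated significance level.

Let group 1 = group A, group 2 = group B. H0: μ_1 = μ_2; H1: μ_1 > μ_2 (Welch's two-sample t-test, right-tailed).
t = (x̄_1 − x̄_2)/√(s_1²/n_1 + s_2²/n_2) = (64.33 − 57.95)/√(8.192²/21 + 14.15²/33) = 2.096
Welch–Satterthwaite df ≈ 51.66
p-value = P(T ≥ 2.096) ≈ 0.020
Since p ≈ 0.020 < α = 0.05, reject H0; the data support H1.

t = 2.096; reject H0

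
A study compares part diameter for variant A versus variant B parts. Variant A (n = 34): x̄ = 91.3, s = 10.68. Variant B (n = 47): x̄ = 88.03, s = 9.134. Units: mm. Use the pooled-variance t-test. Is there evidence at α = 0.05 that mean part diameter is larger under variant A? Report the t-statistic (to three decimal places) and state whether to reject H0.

t = 1.481; fail to reject H0

Let group 1 = variant A, group 2 = variant B. H0: μ_1 = μ_2; H1: μ_1 > μ_2 (two-sample pooled-variance t-test, right-tailed).
s_p² = [(34−1)·10.68² + (47−1)·9.134²]/(34+47−2) = 96.2258
t = (91.3 − 88.03)/√[96.2258·(1/34 + 1/47)] = 1.481
df = n₁ + n₂ − 2 = 79
p-value = P(T ≥ 1.481) ≈ 0.0713
Since p ≈ 0.0713 > α = 0.05, fail to reject H0; the data do not provide sufficient evidence against H0.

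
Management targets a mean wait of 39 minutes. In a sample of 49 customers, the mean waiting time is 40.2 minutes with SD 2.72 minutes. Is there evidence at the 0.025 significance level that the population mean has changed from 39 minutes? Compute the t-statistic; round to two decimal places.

H0: μ = 39; H1: μ ≠ 39 (one-sample t-test, two-sided).
t = (x̄ − μ₀)/(s/√n) = (40.2 − 39)/(2.72/√49) = 3.09
df = n − 1 = 48
Two-sided p-value ≈ 0.0033
Since p ≈ 0.0033 < α = 0.025, reject H0; the evidence is statistically significant.

3.09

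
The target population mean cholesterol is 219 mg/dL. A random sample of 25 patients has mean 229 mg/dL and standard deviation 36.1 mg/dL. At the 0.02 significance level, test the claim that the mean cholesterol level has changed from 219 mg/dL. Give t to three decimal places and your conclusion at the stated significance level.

t = 1.385; fail to reject H0

H0: μ = 219; H1: μ ≠ 219 (one-sample t-test, two-sided).
t = (x̄ − μ₀)/(s/√n) = (229 − 219)/(36.1/√25) = 1.385
df = n − 1 = 24
Two-sided p-value ≈ 0.179
Since p ≈ 0.179 > α = 0.02, fail to reject H0; the data do not provide sufficient evidence against H0.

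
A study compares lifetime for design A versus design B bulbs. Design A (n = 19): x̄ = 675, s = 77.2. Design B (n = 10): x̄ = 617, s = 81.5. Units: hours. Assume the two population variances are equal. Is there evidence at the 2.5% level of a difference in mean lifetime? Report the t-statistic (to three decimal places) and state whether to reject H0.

Let group 1 = design A, group 2 = design B. H0: μ_1 = μ_2; H1: μ_1 ≠ μ_2 (two-sample pooled-variance t-test, two-sided).
s_p² = [(19−1)·77.2² + (10−1)·81.5²]/(19+10−2) = 6187.31
t = (675 − 617)/√[6187.31·(1/19 + 1/10)] = 1.887
df = n₁ + n₂ − 2 = 27
Two-sided p-value ≈ 0.070
Since p ≈ 0.070 > α = 0.025, fail to reject H0; the evidence is not statistically significant.

t = 1.887; fail to reject H0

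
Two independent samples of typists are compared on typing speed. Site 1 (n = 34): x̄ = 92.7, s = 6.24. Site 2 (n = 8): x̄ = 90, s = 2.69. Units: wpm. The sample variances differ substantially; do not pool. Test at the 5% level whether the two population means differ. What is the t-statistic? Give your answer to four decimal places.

Let group 1 = site 1, group 2 = site 2. H0: μ_1 = μ_2; H1: μ_1 ≠ μ_2 (Welch's two-sample t-test, two-sided).
t = (x̄_1 − x̄_2)/√(s_1²/n_1 + s_2²/n_2) = (92.7 − 90)/√(6.24²/34 + 2.69²/8) = 1.8859
Welch–Satterthwaite df ≈ 26.83
Two-sided p-value ≈ 0.070
Since p ≈ 0.070 > α = 0.05, fail to reject H0; the data do not provide sufficient evidence against H0.

1.8859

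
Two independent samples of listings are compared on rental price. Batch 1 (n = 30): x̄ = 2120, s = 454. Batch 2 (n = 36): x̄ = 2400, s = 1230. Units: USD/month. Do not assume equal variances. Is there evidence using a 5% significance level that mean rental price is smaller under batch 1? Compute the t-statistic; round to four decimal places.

Let group 1 = batch 1, group 2 = batch 2. H0: μ_1 = μ_2; H1: μ_1 < μ_2 (Welch's two-sample t-test, left-tailed).
t = (x̄_1 − x̄_2)/√(s_1²/n_1 + s_2²/n_2) = (2120 − 2400)/√(454²/30 + 1230²/36) = -1.2663
Welch–Satterthwaite df ≈ 45.90
p-value = P(T ≤ -1.2663) ≈ 0.106
Since p ≈ 0.106 > α = 0.05, fail to reject H0; the evidence is not statistically significant.

-1.2663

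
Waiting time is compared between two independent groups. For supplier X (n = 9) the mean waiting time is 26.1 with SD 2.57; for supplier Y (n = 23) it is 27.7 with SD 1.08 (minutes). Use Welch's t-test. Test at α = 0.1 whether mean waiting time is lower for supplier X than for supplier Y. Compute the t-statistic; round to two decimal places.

-1.81

Let group 1 = supplier X, group 2 = supplier Y. H0: μ_1 = μ_2; H1: μ_1 < μ_2 (Welch's two-sample t-test, left-tailed).
t = (x̄_1 − x̄_2)/√(s_1²/n_1 + s_2²/n_2) = (26.1 − 27.7)/√(2.57²/9 + 1.08²/23) = -1.81
Welch–Satterthwaite df ≈ 9.13
p-value = P(T ≤ -1.81) ≈ 0.0519
Since p ≈ 0.0519 < α = 0.1, reject H0; the data support H1.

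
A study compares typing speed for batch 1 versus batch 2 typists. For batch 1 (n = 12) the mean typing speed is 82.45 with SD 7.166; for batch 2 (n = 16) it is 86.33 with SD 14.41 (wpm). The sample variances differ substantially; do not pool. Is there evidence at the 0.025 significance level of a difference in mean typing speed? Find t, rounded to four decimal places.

-0.9340

Let group 1 = batch 1, group 2 = batch 2. H0: μ_1 = μ_2; H1: μ_1 ≠ μ_2 (Welch's two-sample t-test, two-sided).
t = (x̄_1 − x̄_2)/√(s_1²/n_1 + s_2²/n_2) = (82.45 − 86.33)/√(7.166²/12 + 14.41²/16) = -0.9340
Welch–Satterthwaite df ≈ 23.10
Two-sided p-value ≈ 0.3600
Since p ≈ 0.3600 > α = 0.025, fail to reject H0; the data do not provide sufficient evidence against H0.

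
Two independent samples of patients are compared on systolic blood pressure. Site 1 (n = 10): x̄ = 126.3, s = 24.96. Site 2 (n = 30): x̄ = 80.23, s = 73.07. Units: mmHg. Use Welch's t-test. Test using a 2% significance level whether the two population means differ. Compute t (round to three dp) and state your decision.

Let group 1 = site 1, group 2 = site 2. H0: μ_1 = μ_2; H1: μ_1 ≠ μ_2 (Welch's two-sample t-test, two-sided).
t = (x̄_1 − x̄_2)/√(s_1²/n_1 + s_2²/n_2) = (126.3 − 80.23)/√(24.96²/10 + 73.07²/30) = 2.972
Welch–Satterthwaite df ≈ 37.89
Two-sided p-value ≈ 0.005
Since p ≈ 0.005 < α = 0.02, reject H0; the data support H1.

t = 2.972; reject H0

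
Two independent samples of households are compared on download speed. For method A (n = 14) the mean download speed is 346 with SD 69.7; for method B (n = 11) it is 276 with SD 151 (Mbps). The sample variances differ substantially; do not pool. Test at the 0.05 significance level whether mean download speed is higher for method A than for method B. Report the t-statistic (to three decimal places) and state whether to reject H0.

t = 1.423; fail to reject H0

Let group 1 = method A, group 2 = method B. H0: μ_1 = μ_2; H1: μ_1 > μ_2 (Welch's two-sample t-test, right-tailed).
t = (x̄_1 − x̄_2)/√(s_1²/n_1 + s_2²/n_2) = (346 − 276)/√(69.7²/14 + 151²/11) = 1.423
Welch–Satterthwaite df ≈ 13.34
p-value = P(T ≥ 1.423) ≈ 0.089
Since p ≈ 0.089 > α = 0.05, fail to reject H0; the evidence is not statistically significant.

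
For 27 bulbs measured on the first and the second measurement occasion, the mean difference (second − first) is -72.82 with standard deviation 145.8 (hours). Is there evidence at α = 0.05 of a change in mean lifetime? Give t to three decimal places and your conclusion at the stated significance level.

t = -2.595; reject H0

H0: μ_d = 0; H1: μ_d ≠ 0 (paired t-test on the differences, two-sided).
t = d̄/(s_d/√n) = -72.82/(145.8/√27) = -2.595
df = n − 1 = 26
Two-sided p-value ≈ 0.015
Since p ≈ 0.015 < α = 0.05, reject H0; the data support H1.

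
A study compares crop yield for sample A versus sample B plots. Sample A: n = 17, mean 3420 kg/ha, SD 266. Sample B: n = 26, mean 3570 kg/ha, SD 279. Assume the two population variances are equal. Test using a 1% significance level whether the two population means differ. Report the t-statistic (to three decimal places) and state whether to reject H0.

t = -1.755; fail to reject H0

Let group 1 = sample A, group 2 = sample B. H0: μ_1 = μ_2; H1: μ_1 ≠ μ_2 (two-sample pooled-variance t-test, two-sided).
s_p² = [(17−1)·266² + (26−1)·279²]/(17+26−2) = 75076.1
t = (3420 − 3570)/√[75076.1·(1/17 + 1/26)] = -1.755
df = n₁ + n₂ − 2 = 41
Two-sided p-value ≈ 0.087
Since p ≈ 0.087 > α = 0.01, fail to reject H0; the data do not provide sufficient evidence against H0.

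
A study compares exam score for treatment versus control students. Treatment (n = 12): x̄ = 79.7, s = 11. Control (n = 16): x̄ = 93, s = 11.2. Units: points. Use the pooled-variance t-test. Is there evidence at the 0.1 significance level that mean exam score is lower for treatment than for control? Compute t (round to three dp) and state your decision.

t = -3.133; reject H0

Let group 1 = treatment, group 2 = control. H0: μ_1 = μ_2; H1: μ_1 < μ_2 (two-sample pooled-variance t-test, left-tailed).
s_p² = [(12−1)·11² + (16−1)·11.2²]/(12+16−2) = 123.562
t = (79.7 − 93)/√[123.562·(1/12 + 1/16)] = -3.133
df = n₁ + n₂ − 2 = 26
p-value = P(T ≤ -3.133) ≈ 0.0021
Since p ≈ 0.0021 < α = 0.1, reject H0; the evidence is statistically significant.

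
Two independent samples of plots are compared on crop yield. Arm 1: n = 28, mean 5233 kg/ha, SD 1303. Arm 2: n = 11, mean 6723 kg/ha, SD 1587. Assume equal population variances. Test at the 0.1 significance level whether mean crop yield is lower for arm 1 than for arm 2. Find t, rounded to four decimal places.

Let group 1 = arm 1, group 2 = arm 2. H0: μ_1 = μ_2; H1: μ_1 < μ_2 (two-sample pooled-variance t-test, left-tailed).
s_p² = [(28−1)·1303² + (11−1)·1587²]/(28+11−2) = 1919640
t = (5233 − 6723)/√[1919640·(1/28 + 1/11)] = -3.0222
df = n₁ + n₂ − 2 = 37
p-value = P(T ≤ -3.0222) ≈ 0.002
Since p ≈ 0.002 < α = 0.1, reject H0; the data support H1.

-3.0222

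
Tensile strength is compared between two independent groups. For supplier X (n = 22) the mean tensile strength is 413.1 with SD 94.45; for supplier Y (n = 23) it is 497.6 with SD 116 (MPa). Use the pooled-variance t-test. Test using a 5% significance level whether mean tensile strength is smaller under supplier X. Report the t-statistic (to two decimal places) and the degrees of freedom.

t = -2.67, df = 43

Let group 1 = supplier X, group 2 = supplier Y. H0: μ_1 = μ_2; H1: μ_1 < μ_2 (two-sample pooled-variance t-test, left-tailed).
s_p² = [(22−1)·94.45² + (23−1)·116²]/(22+23−2) = 11241.1
t = (413.1 − 497.6)/√[11241.1·(1/22 + 1/23)] = -2.67
df = n₁ + n₂ − 2 = 43
p-value = P(T ≤ -2.67) ≈ 0.005
Since p ≈ 0.005 < α = 0.05, reject H0; the evidence is statistically significant.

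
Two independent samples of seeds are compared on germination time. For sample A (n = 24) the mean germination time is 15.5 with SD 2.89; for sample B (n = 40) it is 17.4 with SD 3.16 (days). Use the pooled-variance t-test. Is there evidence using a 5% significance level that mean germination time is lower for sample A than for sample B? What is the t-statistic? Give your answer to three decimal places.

Let group 1 = sample A, group 2 = sample B. H0: μ_1 = μ_2; H1: μ_1 < μ_2 (two-sample pooled-variance t-test, left-tailed).
s_p² = [(24−1)·2.89² + (40−1)·3.16²]/(24+40−2) = 9.37962
t = (15.5 − 17.4)/√[9.37962·(1/24 + 1/40)] = -2.403
df = n₁ + n₂ − 2 = 62
p-value = P(T ≤ -2.403) ≈ 0.010
Since p ≈ 0.010 < α = 0.05, reject H0; the evidence is statistically significant.

-2.403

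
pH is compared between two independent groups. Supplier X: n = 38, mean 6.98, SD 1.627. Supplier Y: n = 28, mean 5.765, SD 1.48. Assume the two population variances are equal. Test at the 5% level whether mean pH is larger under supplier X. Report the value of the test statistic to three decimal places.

3.114

Let group 1 = supplier X, group 2 = supplier Y. H0: μ_1 = μ_2; H1: μ_1 > μ_2 (two-sample pooled-variance t-test, right-tailed).
s_p² = [(38−1)·1.627² + (28−1)·1.48²]/(38+28−2) = 2.45445
t = (6.98 − 5.765)/√[2.45445·(1/38 + 1/28)] = 3.114
df = n₁ + n₂ − 2 = 64
p-value = P(T ≥ 3.114) ≈ 0.001
Since p ≈ 0.001 < α = 0.05, reject H0; the evidence is statistically significant.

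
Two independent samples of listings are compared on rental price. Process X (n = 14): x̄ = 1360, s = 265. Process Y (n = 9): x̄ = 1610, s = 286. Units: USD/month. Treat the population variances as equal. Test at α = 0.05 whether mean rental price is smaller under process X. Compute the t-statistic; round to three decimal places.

-2.142

Let group 1 = process X, group 2 = process Y. H0: μ_1 = μ_2; H1: μ_1 < μ_2 (two-sample pooled-variance t-test, left-tailed).
s_p² = [(14−1)·265² + (9−1)·286²]/(14+9−2) = 74633
t = (1360 − 1610)/√[74633·(1/14 + 1/9)] = -2.142
df = n₁ + n₂ − 2 = 21
p-value = P(T ≤ -2.142) ≈ 0.0220
Since p ≈ 0.0220 < α = 0.05, reject H0; the data support H1.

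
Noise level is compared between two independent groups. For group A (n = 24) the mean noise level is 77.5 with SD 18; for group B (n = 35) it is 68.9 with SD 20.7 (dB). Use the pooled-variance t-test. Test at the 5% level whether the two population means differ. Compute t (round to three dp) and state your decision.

t = 1.651; fail to reject H0

Let group 1 = group A, group 2 = group B. H0: μ_1 = μ_2; H1: μ_1 ≠ μ_2 (two-sample pooled-variance t-test, two-sided).
s_p² = [(24−1)·18² + (35−1)·20.7²]/(24+35−2) = 386.327
t = (77.5 − 68.9)/√[386.327·(1/24 + 1/35)] = 1.651
df = n₁ + n₂ − 2 = 57
Two-sided p-value ≈ 0.104
Since p ≈ 0.104 > α = 0.05, fail to reject H0; the data do not provide sufficient evidence against H0.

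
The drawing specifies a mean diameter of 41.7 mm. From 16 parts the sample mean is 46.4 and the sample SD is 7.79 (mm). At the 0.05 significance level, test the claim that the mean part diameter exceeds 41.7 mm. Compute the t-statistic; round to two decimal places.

H0: μ = 41.7; H1: μ > 41.7 (one-sample t-test, right-tailed).
t = (x̄ − μ₀)/(s/√n) = (46.4 − 41.7)/(7.79/√16) = 2.41
df = n − 1 = 15
p-value = P(T ≥ 2.41) ≈ 0.015
Since p ≈ 0.015 < α = 0.05, reject H0; the evidence is statistically significant.

2.41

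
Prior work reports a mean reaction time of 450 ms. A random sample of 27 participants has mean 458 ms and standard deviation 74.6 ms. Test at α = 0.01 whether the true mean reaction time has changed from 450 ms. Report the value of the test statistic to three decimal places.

0.557

H0: μ = 450; H1: μ ≠ 450 (one-sample t-test, two-sided).
t = (x̄ − μ₀)/(s/√n) = (458 − 450)/(74.6/√27) = 0.557
df = n − 1 = 26
Two-sided p-value ≈ 0.582
Since p ≈ 0.582 > α = 0.01, fail to reject H0; the evidence is not statistically significant.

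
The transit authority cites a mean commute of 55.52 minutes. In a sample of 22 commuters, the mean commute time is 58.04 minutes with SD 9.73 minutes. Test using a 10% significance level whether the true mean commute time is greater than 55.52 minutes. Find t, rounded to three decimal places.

1.215

H0: μ = 55.52; H1: μ > 55.52 (one-sample t-test, right-tailed).
t = (x̄ − μ₀)/(s/√n) = (58.04 − 55.52)/(9.73/√22) = 1.215
df = n − 1 = 21
p-value = P(T ≥ 1.215) ≈ 0.1190
Since p ≈ 0.1190 > α = 0.1, fail to reject H0; the data do not provide sufficient evidence against H0.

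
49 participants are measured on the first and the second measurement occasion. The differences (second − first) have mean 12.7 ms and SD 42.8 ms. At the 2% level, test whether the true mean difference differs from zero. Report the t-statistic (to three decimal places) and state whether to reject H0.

t = 2.077; fail to reject H0

H0: μ_d = 0; H1: μ_d ≠ 0 (paired t-test on the differences, two-sided).
t = d̄/(s_d/√n) = 12.7/(42.8/√49) = 2.077
df = n − 1 = 48
Two-sided p-value ≈ 0.043
Since p ≈ 0.043 > α = 0.02, fail to reject H0; the data do not provide sufficient evidence against H0.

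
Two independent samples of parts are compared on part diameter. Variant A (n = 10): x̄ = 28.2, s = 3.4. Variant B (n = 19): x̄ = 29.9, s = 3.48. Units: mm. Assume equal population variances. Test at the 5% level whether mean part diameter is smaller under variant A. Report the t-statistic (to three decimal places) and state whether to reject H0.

t = -1.260; fail to reject H0

Let group 1 = variant A, group 2 = variant B. H0: μ_1 = μ_2; H1: μ_1 < μ_2 (two-sample pooled-variance t-test, left-tailed).
s_p² = [(10−1)·3.4² + (19−1)·3.48²]/(10+19−2) = 11.9269
t = (28.2 − 29.9)/√[11.9269·(1/10 + 1/19)] = -1.260
df = n₁ + n₂ − 2 = 27
p-value = P(T ≤ -1.260) ≈ 0.109
Since p ≈ 0.109 > α = 0.05, fail to reject H0; the data do not provide sufficient evidence against H0.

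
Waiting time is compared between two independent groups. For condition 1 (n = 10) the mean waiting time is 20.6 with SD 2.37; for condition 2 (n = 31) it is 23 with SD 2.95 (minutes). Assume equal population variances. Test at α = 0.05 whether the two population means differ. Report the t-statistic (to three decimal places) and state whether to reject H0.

Let group 1 = condition 1, group 2 = condition 2. H0: μ_1 = μ_2; H1: μ_1 ≠ μ_2 (two-sample pooled-variance t-test, two-sided).
s_p² = [(10−1)·2.37² + (31−1)·2.95²]/(10+31−2) = 7.99044
t = (20.6 − 23)/√[7.99044·(1/10 + 1/31)] = -2.335
df = n₁ + n₂ − 2 = 39
Two-sided p-value ≈ 0.025
Since p ≈ 0.025 < α = 0.05, reject H0; the evidence is statistically significant.

t = -2.335; reject H0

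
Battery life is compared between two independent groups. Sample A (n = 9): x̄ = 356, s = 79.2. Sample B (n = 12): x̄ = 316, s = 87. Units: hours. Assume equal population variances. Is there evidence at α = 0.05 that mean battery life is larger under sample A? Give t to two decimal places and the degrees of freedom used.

t = 1.08, df = 19

Let group 1 = sample A, group 2 = sample B. H0: μ_1 = μ_2; H1: μ_1 > μ_2 (two-sample pooled-variance t-test, right-tailed).
s_p² = [(9−1)·79.2² + (12−1)·87²]/(9+12−2) = 7023.16
t = (356 − 316)/√[7023.16·(1/9 + 1/12)] = 1.08
df = n₁ + n₂ − 2 = 19
p-value = P(T ≥ 1.08) ≈ 0.1463
Since p ≈ 0.1463 > α = 0.05, fail to reject H0; the data do not provide sufficient evidence against H0.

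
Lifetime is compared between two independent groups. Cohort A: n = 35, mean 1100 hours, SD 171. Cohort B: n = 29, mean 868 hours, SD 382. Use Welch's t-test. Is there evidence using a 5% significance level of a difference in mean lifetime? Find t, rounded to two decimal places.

Let group 1 = cohort A, group 2 = cohort B. H0: μ_1 = μ_2; H1: μ_1 ≠ μ_2 (Welch's two-sample t-test, two-sided).
t = (x̄_1 − x̄_2)/√(s_1²/n_1 + s_2²/n_2) = (1100 − 868)/√(171²/35 + 382²/29) = 3.03
Welch–Satterthwaite df ≈ 37.22
Two-sided p-value ≈ 0.0044
Since p ≈ 0.0044 < α = 0.05, reject H0; the evidence is statistically significant.

3.03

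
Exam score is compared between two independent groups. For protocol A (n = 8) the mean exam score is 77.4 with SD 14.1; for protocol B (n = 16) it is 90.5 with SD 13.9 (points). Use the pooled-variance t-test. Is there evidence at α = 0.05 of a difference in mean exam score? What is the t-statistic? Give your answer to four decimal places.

-2.1665

Let group 1 = protocol A, group 2 = protocol B. H0: μ_1 = μ_2; H1: μ_1 ≠ μ_2 (two-sample pooled-variance t-test, two-sided).
s_p² = [(8−1)·14.1² + (16−1)·13.9²]/(8+16−2) = 194.992
t = (77.4 − 90.5)/√[194.992·(1/8 + 1/16)] = -2.1665
df = n₁ + n₂ − 2 = 22
Two-sided p-value ≈ 0.041
Since p ≈ 0.041 < α = 0.05, reject H0; the evidence is statistically significant.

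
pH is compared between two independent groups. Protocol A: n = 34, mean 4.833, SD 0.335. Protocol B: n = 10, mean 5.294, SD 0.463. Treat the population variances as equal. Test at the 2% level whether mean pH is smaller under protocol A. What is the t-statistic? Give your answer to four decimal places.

-3.4993

Let group 1 = protocol A, group 2 = protocol B. H0: μ_1 = μ_2; H1: μ_1 < μ_2 (two-sample pooled-variance t-test, left-tailed).
s_p² = [(34−1)·0.335² + (10−1)·0.463²]/(34+10−2) = 0.134113
t = (4.833 − 5.294)/√[0.134113·(1/34 + 1/10)] = -3.4993
df = n₁ + n₂ − 2 = 42
p-value = P(T ≤ -3.4993) ≈ 0.001
Since p ≈ 0.001 < α = 0.02, reject H0; the data support H1.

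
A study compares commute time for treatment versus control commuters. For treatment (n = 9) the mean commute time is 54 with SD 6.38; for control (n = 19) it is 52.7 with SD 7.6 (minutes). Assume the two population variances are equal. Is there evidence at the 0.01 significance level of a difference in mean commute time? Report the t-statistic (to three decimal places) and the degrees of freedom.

Let group 1 = treatment, group 2 = control. H0: μ_1 = μ_2; H1: μ_1 ≠ μ_2 (two-sample pooled-variance t-test, two-sided).
s_p² = [(9−1)·6.38² + (19−1)·7.6²]/(9+19−2) = 52.5121
t = (54 − 52.7)/√[52.5121·(1/9 + 1/19)] = 0.443
df = n₁ + n₂ − 2 = 26
Two-sided p-value ≈ 0.661
Since p ≈ 0.661 > α = 0.01, fail to reject H0; the evidence is not statistically significant.

t = 0.443, df = 26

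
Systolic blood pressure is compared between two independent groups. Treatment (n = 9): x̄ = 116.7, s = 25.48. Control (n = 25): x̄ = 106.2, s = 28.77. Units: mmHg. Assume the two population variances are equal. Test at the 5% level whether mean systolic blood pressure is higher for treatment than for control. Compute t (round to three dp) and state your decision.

t = 0.965; fail to reject H0

Let group 1 = treatment, group 2 = control. H0: μ_1 = μ_2; H1: μ_1 > μ_2 (two-sample pooled-variance t-test, right-tailed).
s_p² = [(9−1)·25.48² + (25−1)·28.77²]/(9+25−2) = 783.092
t = (116.7 − 106.2)/√[783.092·(1/9 + 1/25)] = 0.965
df = n₁ + n₂ − 2 = 32
p-value = P(T ≥ 0.965) ≈ 0.1708
Since p ≈ 0.1708 > α = 0.05, fail to reject H0; the data do not provide sufficient evidence against H0.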